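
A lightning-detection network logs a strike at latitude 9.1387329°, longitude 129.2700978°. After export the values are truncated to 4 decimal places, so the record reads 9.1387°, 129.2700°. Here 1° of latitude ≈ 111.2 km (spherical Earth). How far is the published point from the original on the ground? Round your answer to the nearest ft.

37 ft

Δlat = 9.1387329 − 9.1387 = +0.0000329°; Δlon = 129.2700978 − 129.2700 = +0.0000978°.
North–south shift: 0.0000329 × 111200 = 3.65848 m.
E–W at 9.1387°: 0.0000978° × 111200 × cos 9.1387° = 0.0000978 × 111200 × 0.9873 ≈ 10.7373 m.
Combined displacement = (3.65848² + 10.7373²)^½ ≈ 11.3435 m.
Converting: 11.3435 m × 3.2808 ft/m ≈ 37.216 ft.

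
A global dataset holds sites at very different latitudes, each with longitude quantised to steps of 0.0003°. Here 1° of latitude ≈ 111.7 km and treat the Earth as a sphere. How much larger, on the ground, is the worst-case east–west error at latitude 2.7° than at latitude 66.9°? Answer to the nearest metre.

With a 0.0003° grid the true value lies within half a step, ±0.0003°/2 = ±0.00015°, of the stored one.
Error at 2.7° = 0.00015° × 111700 × cos 2.7° ≈ 16.755 × 0.9989 = 16.736 m.
Error at 66.9° = 0.00015° × 111700 × cos 66.9° ≈ 16.755 × 0.3923 = 6.5736 m.
So the lower-latitude error exceeds the higher by 16.736 − 6.5736 = 10.163 m.

10 metres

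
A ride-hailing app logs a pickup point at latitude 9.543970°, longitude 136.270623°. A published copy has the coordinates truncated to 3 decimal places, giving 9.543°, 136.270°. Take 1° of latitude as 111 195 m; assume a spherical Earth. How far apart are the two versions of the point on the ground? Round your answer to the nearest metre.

128 metres

The latitude changed by +0.000970° and the longitude by +0.000623°.
North–south shift: 0.000970 × 111195 = 107.859 m.
East–west at this latitude: 0.000623° × 111195 × cos 9.543° ≈ 0.000623 × 109656 = 68.3158 m.
Distance: √(107.859² + 68.3158²) ≈ 127.674 m.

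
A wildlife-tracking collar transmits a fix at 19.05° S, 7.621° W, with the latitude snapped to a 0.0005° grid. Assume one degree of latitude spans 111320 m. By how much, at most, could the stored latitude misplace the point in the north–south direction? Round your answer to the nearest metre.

With a 0.0005° grid the true value lies within half a step, ±0.0005°/2 = ±0.00025°, of the stored one.
Along the meridian that is 0.00025° × 111320 m/° = 27.83 m.

28 metres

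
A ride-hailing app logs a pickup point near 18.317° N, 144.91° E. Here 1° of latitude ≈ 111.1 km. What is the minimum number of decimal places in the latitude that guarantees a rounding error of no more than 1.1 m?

One degree of latitude covers 111100 m.
With N decimal places the half-ulp bound is 0.5·10⁻ᴺ°, or 0.5·10⁻ᴺ × 111100 m on the ground.
Need 0.5 × 111100 × 10⁻ᴺ ≤ 1.1 → 10⁻ᴺ ≤ 1.980e-05, so N ≥ 4.70.
N = 4 would give 5.56 m (too coarse); N = 5 gives 0.555 m ≤ 1.1 m.

5 decimal places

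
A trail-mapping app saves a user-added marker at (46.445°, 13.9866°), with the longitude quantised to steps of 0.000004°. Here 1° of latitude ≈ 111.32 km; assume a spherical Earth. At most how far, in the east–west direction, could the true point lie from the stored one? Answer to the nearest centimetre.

15 centimetres

With a 0.000004° grid the true value lies within half a step, ±0.000004°/2 = ±2e-06°, of the stored one.
At latitude 46.445° a degree of longitude spans 111320 m × cos 46.445° = 111320 × 0.6891 ≈ 76705.1 m.
So at most 2e-06° × 76705.1 ≈ 0.15341 m east–west.
That is 0.15341 m = 15.341 cm.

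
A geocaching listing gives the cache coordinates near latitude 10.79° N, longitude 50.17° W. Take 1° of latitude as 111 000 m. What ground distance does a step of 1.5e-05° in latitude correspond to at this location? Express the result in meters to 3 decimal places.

1.5e-05° × 111000 m/° = 1.665 m.

1.665 meters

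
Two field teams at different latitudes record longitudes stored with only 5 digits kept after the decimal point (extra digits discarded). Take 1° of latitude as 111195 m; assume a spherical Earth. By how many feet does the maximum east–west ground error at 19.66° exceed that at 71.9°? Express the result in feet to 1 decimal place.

Truncating at 5 decimal places can drop up to a full unit in the last place, so the longitude may be off by as much as 1e-05°.
Error at 19.66° = 1e-05° × 111195 × cos 19.66° ≈ 1.1119 × 0.9417 = 1.0471 m.
At 71.9°: 1e-05° × 111195 × cos 71.9° = 1e-05 × 111195 × 0.3107 ≈ 0.34546 m.
So the lower-latitude error exceeds the higher by 1.0471 − 0.34546 = 0.70167 m.
Converting: 0.701673 m × 3.2808 ft/m ≈ 2.3021 ft.

2.3 feet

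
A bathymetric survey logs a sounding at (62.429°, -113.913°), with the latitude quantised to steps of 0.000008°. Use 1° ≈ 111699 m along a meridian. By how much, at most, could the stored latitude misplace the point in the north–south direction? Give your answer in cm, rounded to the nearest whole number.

With a 0.000008° grid the true value lies within half a step, ±0.000008°/2 = ±4e-06°, of the stored one.
Along the meridian that is 4e-06° × 111699 m/° = 0.446796 m.
That is 0.446796 m = 44.68 cm.

45 cm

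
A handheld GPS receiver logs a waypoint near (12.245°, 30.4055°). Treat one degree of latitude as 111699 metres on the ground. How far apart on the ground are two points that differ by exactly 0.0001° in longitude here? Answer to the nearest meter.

At 12.245° a degree of longitude is 111699 × cos 12.245° ≈ 109158 m, so 0.0001° corresponds to 10.9158 m.

11 meters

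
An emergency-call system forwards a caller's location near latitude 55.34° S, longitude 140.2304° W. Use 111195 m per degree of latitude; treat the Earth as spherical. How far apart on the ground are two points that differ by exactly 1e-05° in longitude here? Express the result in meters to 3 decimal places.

At 55.34° a degree of longitude is 111195 × cos 55.34° ≈ 63237.2 m, so 1e-05° corresponds to 0.632372 m.

0.632 meters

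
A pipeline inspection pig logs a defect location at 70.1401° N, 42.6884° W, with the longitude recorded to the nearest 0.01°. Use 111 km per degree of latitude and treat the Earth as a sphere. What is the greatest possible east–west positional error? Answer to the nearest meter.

Rounding to 2 decimal places leaves the longitude within ±0.005° of the true value.
Parallels shrink by cos φ, so at 70.1401° a degree of longitude is 111000 × 0.3397 ≈ 37709.1 m.
East–west error: 0.005° × 37709.1 m/° ≈ 188.545 m.

189 meters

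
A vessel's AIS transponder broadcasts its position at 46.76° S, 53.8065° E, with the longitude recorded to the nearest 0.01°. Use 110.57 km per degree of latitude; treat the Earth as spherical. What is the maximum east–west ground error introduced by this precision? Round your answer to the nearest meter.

Rounding to 2 decimal places leaves the longitude within ±0.005° of the true value.
One degree of longitude at 46.76° is 110570 × cos 46.76° ≈ 110570 × 0.6851 = 75746.6 m.
So at most 0.005° × 75746.6 ≈ 378.733 m east–west.

379 meters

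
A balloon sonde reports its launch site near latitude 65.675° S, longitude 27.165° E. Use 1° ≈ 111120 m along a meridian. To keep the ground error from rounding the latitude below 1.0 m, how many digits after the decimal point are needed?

One degree of latitude covers 111120 m.
N decimal places → at most half a unit in the last place, 0.5 × 10⁻ᴺ° = 111120/2 × 10⁻ᴺ m.
Setting 55560 × 10⁻ᴺ ≤ 1.0 gives 10ᴺ ≥ 5.556e+04, i.e. N ≥ 4.74.
So 5 decimal places suffice (0.556 m); 4 would allow up to 5.56 m.

5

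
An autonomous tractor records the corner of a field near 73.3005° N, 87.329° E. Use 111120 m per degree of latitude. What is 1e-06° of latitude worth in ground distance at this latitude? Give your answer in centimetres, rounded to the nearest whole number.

11 centimetres

1e-06° × 111120 m/° = 0.11112 m.
That is 0.11112 m = 11.112 cm.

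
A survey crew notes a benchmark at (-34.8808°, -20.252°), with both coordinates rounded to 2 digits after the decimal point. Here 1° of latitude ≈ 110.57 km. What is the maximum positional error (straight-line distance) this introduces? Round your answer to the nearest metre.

715 metres

Rounding to 2 decimal places leaves each coordinate within ±0.005° of the true value.
North–south component: 0.005° × 110570 = 552.85 m.
E–W at 34.8808°: 0.005° × 110570 × cos 34.8808° = 0.005 × 110570 × 0.8203 ≈ 453.527 m.
Combining orthogonally: (552.85² + 453.527²)^½ ≈ 715.073 m.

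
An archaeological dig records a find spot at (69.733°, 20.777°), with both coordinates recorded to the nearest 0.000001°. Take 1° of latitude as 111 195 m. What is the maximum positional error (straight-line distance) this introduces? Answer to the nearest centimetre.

Rounding to 6 decimal places leaves each coordinate within ±5e-07° of the true value.
Latitude error → 5e-07 × 111195 = 0.0555975 m along the meridian.
East–west component at 69.733°: 5e-07° × 111195 × cos 69.733° ≈ 5e-07 × 38517.4 ≈ 0.0192587 m.
The two errors are perpendicular, so the maximum displacement is √(0.0555975² + 0.0192587²) ≈ 0.0588386 m.
That is 0.0588386 m = 5.8839 cm.

6 centimetres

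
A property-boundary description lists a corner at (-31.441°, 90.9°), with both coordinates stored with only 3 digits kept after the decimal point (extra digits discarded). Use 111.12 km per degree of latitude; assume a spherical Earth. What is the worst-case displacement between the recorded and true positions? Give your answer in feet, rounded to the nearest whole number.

479 feet

Truncating at 3 decimal places can drop up to a full unit in the last place, so each coordinate may be off by as much as 0.001°.
N–S: 0.001° × 111120 m/° = 111.12 m.
Longitude error → 0.001 × 111120 × cos 31.441° = 0.001 × 111120 × 0.8532 ≈ 94.8051 m.
The two errors are perpendicular, so the maximum displacement is √(111.12² + 94.8051²) ≈ 146.067 m.
Converting: 146.067 m × 3.2808 ft/m ≈ 479.22 ft.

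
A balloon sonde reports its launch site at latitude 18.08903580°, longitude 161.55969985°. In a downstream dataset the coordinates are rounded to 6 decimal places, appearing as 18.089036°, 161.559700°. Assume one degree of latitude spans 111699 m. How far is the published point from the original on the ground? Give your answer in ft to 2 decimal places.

The latitude changed by -0.00000020° and the longitude by -0.00000015°.
North–south shift: -0.00000020 × 111699 = -0.0223398 m.
E–W at 18.089°: -0.00000015° × 111699 × cos 18.089° = -0.00000015 × 111699 × 0.9506 ≈ -0.0159267 m.
Distance: √(0.0223398² + 0.0159267²) ≈ 0.0274359 m.
In feet: 0.0274359 m ÷ 0.3048 ≈ 0.090013 ft.

0.09 ft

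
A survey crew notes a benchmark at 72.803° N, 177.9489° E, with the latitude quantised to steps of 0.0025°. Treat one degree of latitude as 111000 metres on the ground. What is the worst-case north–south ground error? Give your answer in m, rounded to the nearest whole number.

139 m

With a 0.0025° grid the true value lies within half a step, ±0.0025°/2 = ±0.00125°, of the stored one.
So the N–S error is at most 0.00125 × 111000 = 138.75 m.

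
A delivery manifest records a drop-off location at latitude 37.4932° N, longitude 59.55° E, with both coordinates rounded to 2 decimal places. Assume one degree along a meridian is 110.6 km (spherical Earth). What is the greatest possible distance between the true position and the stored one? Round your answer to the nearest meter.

706 meters

Rounding to 2 decimal places leaves each coordinate within ±0.005° of the true value.
Latitude error → 0.005 × 110600 = 553 m along the meridian.
E–W at 37.4932°: 0.005° × 110600 × cos 37.4932° = 0.005 × 110600 × 0.7934 ≈ 438.764 m.
The two errors are perpendicular, so the maximum displacement is √(553² + 438.764²) ≈ 705.92 m.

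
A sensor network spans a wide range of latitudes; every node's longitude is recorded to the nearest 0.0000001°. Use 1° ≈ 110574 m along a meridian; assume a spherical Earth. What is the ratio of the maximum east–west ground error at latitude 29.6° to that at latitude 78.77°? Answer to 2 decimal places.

4.46

Rounding to 7 decimal places leaves the longitude within ±5e-08° of the true value.
At 29.6°: 5e-08° × 110574 × cos 29.6° = 5e-08 × 110574 × 0.8695 ≈ 0.0048072 m.
Error at 78.77° = 5e-08° × 110574 × cos 78.77° ≈ 0.0055287 × 0.1947 = 0.0010767 m.
The ratio reduces to cos 29.6° / cos 78.77° = 0.8695/0.1947 ≈ 4.4647.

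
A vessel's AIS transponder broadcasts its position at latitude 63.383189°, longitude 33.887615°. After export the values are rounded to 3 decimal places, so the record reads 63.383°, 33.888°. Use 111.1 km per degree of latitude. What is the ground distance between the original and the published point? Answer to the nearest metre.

Δlat = 63.383189 − 63.383 = +0.000189°; Δlon = 33.887615 − 33.888 = -0.000385°.
N–S: 0.000189° × 111100 m/° = 20.9979 m.
E–W at 63.383°: -0.000385° × 111100 × cos 63.383° = -0.000385 × 111100 × 0.4480 ≈ -19.1636 m.
Combined displacement = (20.9979² + 19.1636²)^½ ≈ 28.4281 m.

28 metres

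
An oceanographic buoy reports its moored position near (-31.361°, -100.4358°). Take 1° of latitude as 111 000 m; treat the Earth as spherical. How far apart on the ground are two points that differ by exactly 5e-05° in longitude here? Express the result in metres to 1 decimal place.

4.7 metres

One degree of longitude here spans 111000 × cos 31.361° = 111000 × 0.8539 ≈ 94783.5 m; 5e-05° of that is 4.73917 m.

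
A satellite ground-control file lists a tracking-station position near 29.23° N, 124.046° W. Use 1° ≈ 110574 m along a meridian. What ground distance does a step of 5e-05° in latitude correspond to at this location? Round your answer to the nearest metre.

6 metres

Along a meridian 5e-05° is 5e-05 × 110574 = 5.5287 m.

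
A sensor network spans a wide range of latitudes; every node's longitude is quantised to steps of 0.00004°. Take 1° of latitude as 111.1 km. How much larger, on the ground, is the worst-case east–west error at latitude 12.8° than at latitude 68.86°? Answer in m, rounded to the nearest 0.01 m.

1.37 m

With a 0.00004° grid the true value lies within half a step, ±0.00004°/2 = ±2e-05°, of the stored one.
Error at 12.8° = 2e-05° × 111100 × cos 12.8° ≈ 2.222 × 0.9751 = 2.1668 m.
Error at 68.86° = 2e-05° × 111100 × cos 68.86° ≈ 2.222 × 0.3606 = 0.80136 m.
So the lower-latitude error exceeds the higher by 2.1668 − 0.80136 = 1.3654 m.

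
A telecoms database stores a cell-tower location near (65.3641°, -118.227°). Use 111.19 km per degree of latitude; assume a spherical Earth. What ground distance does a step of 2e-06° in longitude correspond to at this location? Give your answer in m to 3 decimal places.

0.093 m

At 65.3641° a degree of longitude is 111190 × cos 65.3641° ≈ 46349.6 m, so 2e-06° corresponds to 0.0926992 m.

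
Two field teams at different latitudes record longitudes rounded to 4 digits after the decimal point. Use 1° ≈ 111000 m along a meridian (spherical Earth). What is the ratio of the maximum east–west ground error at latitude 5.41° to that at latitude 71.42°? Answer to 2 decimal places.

3.12

Rounding to 4 decimal places leaves the longitude within ±5e-05° of the true value.
Error at 5.41° = 5e-05° × 111000 × cos 5.41° ≈ 5.55 × 0.9955 = 5.5253 m.
Error at 71.42° = 5e-05° × 111000 × cos 71.42° ≈ 5.55 × 0.3186 = 1.7684 m.
Ratio: 5.5253 / 1.7684 = cos 5.41° / cos 71.42° ≈ 3.1245.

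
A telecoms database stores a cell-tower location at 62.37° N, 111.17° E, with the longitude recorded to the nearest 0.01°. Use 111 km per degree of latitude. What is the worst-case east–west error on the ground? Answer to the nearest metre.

Rounding to 2 decimal places leaves the longitude within ±0.005° of the true value.
At latitude 62.37° a degree of longitude spans 111000 m × cos 62.37° = 111000 × 0.4638 ≈ 51477.4 m.
Maximum E–W displacement: 0.005 × 51477.4 = 257.387 m.

257 metres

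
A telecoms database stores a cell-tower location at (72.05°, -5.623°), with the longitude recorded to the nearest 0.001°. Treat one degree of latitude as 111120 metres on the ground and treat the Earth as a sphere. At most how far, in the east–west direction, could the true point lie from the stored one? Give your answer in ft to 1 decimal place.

Rounding to 3 decimal places leaves the longitude within ±0.0005° of the true value.
Parallels shrink by cos φ, so at 72.05° a degree of longitude is 111120 × 0.3082 ≈ 34245.7 m.
So at most 0.0005° × 34245.7 ≈ 17.1229 m east–west.
In feet: 17.1229 m ÷ 0.3048 ≈ 56.177 ft.

56.2 ft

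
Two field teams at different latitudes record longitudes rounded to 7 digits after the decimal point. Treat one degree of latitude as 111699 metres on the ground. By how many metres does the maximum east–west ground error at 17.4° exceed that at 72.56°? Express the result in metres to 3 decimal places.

0.004 metres

Rounding to 7 decimal places leaves the longitude within ±5e-08° of the true value.
Error at 17.4° = 5e-08° × 111699 × cos 17.4° ≈ 0.0055849 × 0.9542 = 0.0053294 m.
Error at 72.56° = 5e-08° × 111699 × cos 72.56° ≈ 0.0055849 × 0.2997 = 0.0016738 m.
Difference: 0.0053294 − 0.0016738 = 0.0036555 m.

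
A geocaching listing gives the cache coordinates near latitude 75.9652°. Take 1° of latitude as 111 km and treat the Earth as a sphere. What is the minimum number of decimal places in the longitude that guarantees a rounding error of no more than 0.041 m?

6 decimal places

At 75.9652° one degree of longitude covers 111000 × cos 75.9652° ≈ 111000 × 0.2425 ≈ 26918.7 m.
With N decimal places the half-ulp bound is 0.5·10⁻ᴺ°, or 0.5·10⁻ᴺ × 26918.7 m on the ground.
Need 0.5 × 26918.7 × 10⁻ᴺ ≤ 0.041 → 10⁻ᴺ ≤ 3.046e-06, so N ≥ 5.52.
So 6 decimal places suffice (0.0135 m); 5 would allow up to 0.135 m.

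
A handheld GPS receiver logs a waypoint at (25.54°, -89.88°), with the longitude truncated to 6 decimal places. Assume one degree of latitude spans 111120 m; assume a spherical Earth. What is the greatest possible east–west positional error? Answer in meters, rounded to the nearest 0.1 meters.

0.1 meters

Truncating at 6 decimal places can drop up to a full unit in the last place, so the longitude may be off by as much as 1e-06°.
At latitude 25.54° a degree of longitude spans 111120 m × cos 25.54° = 111120 × 0.9023 ≈ 100262 m.
Maximum E–W displacement: 1e-06 × 100262 = 0.100262 m.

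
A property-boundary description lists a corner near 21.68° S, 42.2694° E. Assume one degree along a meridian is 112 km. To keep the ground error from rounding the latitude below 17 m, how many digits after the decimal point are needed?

One degree of latitude covers 112000 m.
N decimal places → at most half a unit in the last place, 0.5 × 10⁻ᴺ° = 112000/2 × 10⁻ᴺ m.
Need 0.5 × 112000 × 10⁻ᴺ ≤ 17 → 10⁻ᴺ ≤ 3.036e-04, so N ≥ 3.52.
N = 3 would give 56 m (too coarse); N = 4 gives 5.6 m ≤ 17 m.

4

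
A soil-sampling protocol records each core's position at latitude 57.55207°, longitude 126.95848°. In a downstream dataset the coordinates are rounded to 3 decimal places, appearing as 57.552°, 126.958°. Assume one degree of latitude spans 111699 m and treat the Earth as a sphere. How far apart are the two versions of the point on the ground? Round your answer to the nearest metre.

Δlat = 57.55207 − 57.552 = +0.00007°; Δlon = 126.95848 − 126.958 = +0.00048°.
N–S: 0.00007° × 111699 m/° = 7.81893 m.
East–west at this latitude: 0.00048° × 111699 × cos 57.552° ≈ 0.00048 × 59930.3 = 28.7665 m.
Hypotenuse of the two orthogonal shifts: √(7.81893² + 28.7665²) = 29.8102 m.

30 metres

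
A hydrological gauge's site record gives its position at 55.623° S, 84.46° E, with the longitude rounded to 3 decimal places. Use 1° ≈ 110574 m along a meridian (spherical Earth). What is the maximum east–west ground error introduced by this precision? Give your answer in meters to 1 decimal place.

Rounding to 3 decimal places leaves the longitude within ±0.0005° of the true value.
Parallels shrink by cos φ, so at 55.623° a degree of longitude is 110574 × 0.5646 ≈ 62434 m.
So at most 0.0005° × 62434 ≈ 31.217 m east–west.

31.2 meters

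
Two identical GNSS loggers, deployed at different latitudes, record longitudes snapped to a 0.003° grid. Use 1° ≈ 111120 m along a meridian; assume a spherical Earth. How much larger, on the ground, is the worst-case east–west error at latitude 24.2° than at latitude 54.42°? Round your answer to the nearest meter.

55 meters

With a 0.003° grid the true value lies within half a step, ±0.003°/2 = ±0.0015°, of the stored one.
Error at 24.2° = 0.0015° × 111120 × cos 24.2° ≈ 166.68 × 0.9121 = 152.03 m.
Error at 54.42° = 0.0015° × 111120 × cos 54.42° ≈ 166.68 × 0.5818 = 96.981 m.
So the lower-latitude error exceeds the higher by 152.03 − 96.981 = 55.051 m.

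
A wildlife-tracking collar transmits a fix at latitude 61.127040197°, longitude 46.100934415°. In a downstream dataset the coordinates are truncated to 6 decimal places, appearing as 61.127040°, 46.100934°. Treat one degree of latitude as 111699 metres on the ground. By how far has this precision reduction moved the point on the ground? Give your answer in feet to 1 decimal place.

The latitude changed by +0.000000197° and the longitude by +0.000000415°.
N–S: 0.000000197° × 111699 m/° = 0.0220047 m.
E–W at 61.127°: 0.000000415° × 111699 × cos 61.127° = 0.000000415 × 111699 × 0.4829 ≈ 0.0223834 m.
Combined displacement = (0.0220047² + 0.0223834²)^½ ≈ 0.0313883 m.
Converting: 0.0313883 m × 3.2808 ft/m ≈ 0.10298 ft.

0.1 feet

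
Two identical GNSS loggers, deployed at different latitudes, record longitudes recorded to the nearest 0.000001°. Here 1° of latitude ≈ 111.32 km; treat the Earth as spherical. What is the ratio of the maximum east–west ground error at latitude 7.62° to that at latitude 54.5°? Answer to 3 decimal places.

Rounding to 6 decimal places leaves the longitude within ±5e-07° of the true value.
Error at 7.62° = 5e-07° × 111320 × cos 7.62° ≈ 0.05566 × 0.9912 = 0.055168 m.
At 54.5°: 5e-07° × 111320 × cos 54.5° = 5e-07 × 111320 × 0.5807 ≈ 0.032322 m.
Ratio: 0.055168 / 0.032322 = cos 7.62° / cos 54.5° ≈ 1.7068.

1.707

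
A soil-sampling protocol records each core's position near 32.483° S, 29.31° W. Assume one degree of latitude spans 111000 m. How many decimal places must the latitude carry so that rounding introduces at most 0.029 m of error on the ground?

7 decimal places

One degree of latitude covers 111000 m.
Rounding to N decimal places gives at most 0.5 × 10⁻ᴺ degrees of error, i.e. 0.5 × 10⁻ᴺ × 111000 m.
Setting 55500 × 10⁻ᴺ ≤ 0.029 gives 10ᴺ ≥ 1.914e+06, i.e. N ≥ 6.28.
N = 6 would give 0.0555 m (too coarse); N = 7 gives 0.00555 m ≤ 0.029 m.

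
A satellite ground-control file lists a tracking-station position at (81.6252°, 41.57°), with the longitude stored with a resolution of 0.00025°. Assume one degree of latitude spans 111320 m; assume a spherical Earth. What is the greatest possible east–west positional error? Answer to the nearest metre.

With a 0.00025° grid the true value lies within half a step, ±0.00025°/2 = ±0.000125°, of the stored one.
One degree of longitude at 81.6252° is 111320 × cos 81.6252° ≈ 111320 × 0.1456 = 16213.5 m.
Maximum E–W displacement: 0.000125 × 16213.5 = 2.02669 m.

2 metres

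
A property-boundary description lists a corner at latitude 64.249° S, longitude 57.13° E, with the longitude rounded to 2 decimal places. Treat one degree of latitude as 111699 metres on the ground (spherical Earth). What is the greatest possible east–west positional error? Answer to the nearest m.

Rounding to 2 decimal places leaves the longitude within ±0.005° of the true value.
One degree of longitude at 64.249° is 111699 × cos 64.249° ≈ 111699 × 0.4345 = 48528.9 m.
So at most 0.005° × 48528.9 ≈ 242.644 m east–west.

243 m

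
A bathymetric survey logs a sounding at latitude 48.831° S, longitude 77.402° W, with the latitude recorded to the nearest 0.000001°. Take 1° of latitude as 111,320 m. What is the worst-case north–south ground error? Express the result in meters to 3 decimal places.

0.056 meters

Rounding to 6 decimal places leaves the latitude within ±5e-07° of the true value.
North–south distance: 5e-07° × 111320 m/° = 0.05566 m.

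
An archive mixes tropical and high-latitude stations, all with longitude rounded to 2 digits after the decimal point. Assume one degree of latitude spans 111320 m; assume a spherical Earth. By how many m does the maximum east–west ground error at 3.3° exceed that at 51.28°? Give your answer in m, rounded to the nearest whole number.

208 m

Rounding to 2 decimal places leaves the longitude within ±0.005° of the true value.
At 3.3°: 0.005° × 111320 × cos 3.3° = 0.005 × 111320 × 0.9983 ≈ 555.68 m.
Error at 51.28° = 0.005° × 111320 × cos 51.28° ≈ 556.6 × 0.6255 = 348.16 m.
So the lower-latitude error exceeds the higher by 555.68 − 348.16 = 207.52 m.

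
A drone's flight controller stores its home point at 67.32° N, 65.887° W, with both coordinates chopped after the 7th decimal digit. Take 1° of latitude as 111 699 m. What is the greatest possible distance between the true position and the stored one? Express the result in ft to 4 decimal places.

0.0393 ft

Truncating at 7 decimal places can drop up to a full unit in the last place, so each coordinate may be off by as much as 1e-07°.
N–S: 1e-07° × 111699 m/° = 0.0111699 m.
Longitude error → 1e-07 × 111699 × cos 67.32° = 1e-07 × 111699 × 0.3856 ≈ 0.00430693 m.
Combining orthogonally: (0.0111699² + 0.00430693²)^½ ≈ 0.0119715 m.
Converting: 0.0119715 m × 3.2808 ft/m ≈ 0.039277 ft.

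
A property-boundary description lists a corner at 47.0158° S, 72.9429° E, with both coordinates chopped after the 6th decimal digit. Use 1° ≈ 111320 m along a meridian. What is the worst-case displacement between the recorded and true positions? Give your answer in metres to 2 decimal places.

Truncating at 6 decimal places can drop up to a full unit in the last place, so each coordinate may be off by as much as 1e-06°.
N–S: 1e-06° × 111320 m/° = 0.11132 m.
E–W at 47.0158°: 1e-06° × 111320 × cos 47.0158° = 1e-06 × 111320 × 0.6818 ≈ 0.0758976 m.
Combining orthogonally: (0.11132² + 0.0758976²)^½ ≈ 0.134732 m.

0.13 metres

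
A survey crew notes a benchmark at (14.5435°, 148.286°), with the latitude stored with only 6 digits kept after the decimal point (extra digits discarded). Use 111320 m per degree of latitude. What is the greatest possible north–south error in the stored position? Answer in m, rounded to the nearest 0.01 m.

0.11 m

Truncating at 6 decimal places can drop up to a full unit in the last place, so the latitude may be off by as much as 1e-06°.
Along the meridian that is 1e-06° × 111320 m/° = 0.11132 m.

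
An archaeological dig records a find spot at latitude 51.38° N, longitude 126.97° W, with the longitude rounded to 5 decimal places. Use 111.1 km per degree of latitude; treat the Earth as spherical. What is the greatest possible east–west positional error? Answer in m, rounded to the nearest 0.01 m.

0.35 m

Rounding to 5 decimal places leaves the longitude within ±5e-06° of the true value.
At latitude 51.38° a degree of longitude spans 111100 m × cos 51.38° = 111100 × 0.6242 ≈ 69343.3 m.
Maximum E–W displacement: 5e-06 × 69343.3 = 0.346717 m.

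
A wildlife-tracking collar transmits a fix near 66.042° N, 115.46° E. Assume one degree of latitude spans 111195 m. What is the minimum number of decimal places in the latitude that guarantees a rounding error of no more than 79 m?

One degree of latitude covers 111195 m.
With N decimal places the half-ulp bound is 0.5·10⁻ᴺ°, or 0.5·10⁻ᴺ × 111195 m on the ground.
Setting 55597.5 × 10⁻ᴺ ≤ 79 gives 10ᴺ ≥ 703.8, i.e. N ≥ 2.85.
At 2 places the error can reach 556 m, but 3 places keeps it to 55.6 m.

3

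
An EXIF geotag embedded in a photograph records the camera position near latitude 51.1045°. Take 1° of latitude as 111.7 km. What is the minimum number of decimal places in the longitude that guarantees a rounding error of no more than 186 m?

3 decimal places

At 51.1045° one degree of longitude covers 111700 × cos 51.1045° ≈ 111700 × 0.6279 ≈ 70136.6 m.
With N decimal places the half-ulp bound is 0.5·10⁻ᴺ°, or 0.5·10⁻ᴺ × 70136.6 m on the ground.
Setting 35068.3 × 10⁻ᴺ ≤ 186 gives 10ᴺ ≥ 188.5, i.e. N ≥ 2.28.
So 3 decimal places suffice (35.1 m); 2 would allow up to 351 m.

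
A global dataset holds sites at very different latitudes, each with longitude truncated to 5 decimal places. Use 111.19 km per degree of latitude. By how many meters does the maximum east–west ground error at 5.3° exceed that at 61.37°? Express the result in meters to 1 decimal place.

0.6 meters

Truncating at 5 decimal places can drop up to a full unit in the last place, so the longitude may be off by as much as 1e-05°.
Error at 5.3° = 1e-05° × 111190 × cos 5.3° ≈ 1.1119 × 0.9957 = 1.1071 m.
At 61.37°: 1e-05° × 111190 × cos 61.37° = 1e-05 × 111190 × 0.4792 ≈ 0.53277 m.
So the lower-latitude error exceeds the higher by 1.1071 − 0.53277 = 0.57438 m.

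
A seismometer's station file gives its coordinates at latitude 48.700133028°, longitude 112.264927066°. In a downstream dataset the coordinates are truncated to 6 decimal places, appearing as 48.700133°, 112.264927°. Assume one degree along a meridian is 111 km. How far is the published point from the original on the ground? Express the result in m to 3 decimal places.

0.006 m

The latitude changed by +0.000000028° and the longitude by +0.000000066°.
N–S: 0.000000028° × 111000 m/° = 0.003108 m.
East–west at this latitude: 0.000000066° × 111000 × cos 48.7001° ≈ 0.000000066 × 73260 = 0.00483516 m.
Hypotenuse of the two orthogonal shifts: √(0.003108² + 0.00483516²) = 0.00574791 m.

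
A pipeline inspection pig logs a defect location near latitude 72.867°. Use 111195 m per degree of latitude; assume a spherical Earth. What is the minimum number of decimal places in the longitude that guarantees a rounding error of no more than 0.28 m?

5 decimal places

At 72.867° one degree of longitude covers 111195 × cos 72.867° ≈ 111195 × 0.2946 ≈ 32757 m.
N decimal places → at most half a unit in the last place, 0.5 × 10⁻ᴺ° = 32757/2 × 10⁻ᴺ m.
Setting 16378.5 × 10⁻ᴺ ≤ 0.28 gives 10ᴺ ≥ 5.849e+04, i.e. N ≥ 4.77.
So 5 decimal places suffice (0.164 m); 4 would allow up to 1.64 m.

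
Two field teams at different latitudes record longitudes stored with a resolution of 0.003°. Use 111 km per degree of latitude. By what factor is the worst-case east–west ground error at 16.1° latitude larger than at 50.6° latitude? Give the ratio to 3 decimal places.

1.514

With a 0.003° grid the true value lies within half a step, ±0.003°/2 = ±0.0015°, of the stored one.
At 16.1°: 0.0015° × 111000 × cos 16.1° = 0.0015 × 111000 × 0.9608 ≈ 159.97 m.
At 50.6°: 0.0015° × 111000 × cos 50.6° = 0.0015 × 111000 × 0.6347 ≈ 105.68 m.
Ratio: 159.97 / 105.68 = cos 16.1° / cos 50.6° ≈ 1.5137.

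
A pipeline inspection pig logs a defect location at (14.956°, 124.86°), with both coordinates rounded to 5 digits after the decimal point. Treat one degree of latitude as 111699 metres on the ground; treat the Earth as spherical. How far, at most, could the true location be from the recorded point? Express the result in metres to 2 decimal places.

0.78 metres

Rounding to 5 decimal places leaves each coordinate within ±5e-06° of the true value.
Latitude error → 5e-06 × 111699 = 0.558495 m along the meridian.
Longitude error → 5e-06 × 111699 × cos 14.956° = 5e-06 × 111699 × 0.9661 ≈ 0.539576 m.
The two errors are perpendicular, so the maximum displacement is √(0.558495² + 0.539576²) ≈ 0.776568 m.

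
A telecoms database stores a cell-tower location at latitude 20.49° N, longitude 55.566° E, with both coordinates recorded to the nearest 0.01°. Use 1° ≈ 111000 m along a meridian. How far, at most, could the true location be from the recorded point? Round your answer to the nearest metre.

Rounding to 2 decimal places leaves each coordinate within ±0.005° of the true value.
N–S: 0.005° × 111000 m/° = 555 m.
Longitude error → 0.005 × 111000 × cos 20.49° = 0.005 × 111000 × 0.9367 ≈ 519.887 m.
Worst case both components are at the extreme and orthogonal: √(555² + 519.887²) ≈ 760.465 m.

760 metres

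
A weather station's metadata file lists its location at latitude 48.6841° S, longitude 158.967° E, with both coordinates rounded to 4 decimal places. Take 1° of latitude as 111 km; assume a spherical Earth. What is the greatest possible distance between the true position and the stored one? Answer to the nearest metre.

Rounding to 4 decimal places leaves each coordinate within ±5e-05° of the true value.
North–south component: 5e-05° × 111000 = 5.55 m.
E–W at 48.6841°: 5e-05° × 111000 × cos 48.6841° = 5e-05 × 111000 × 0.6602 ≈ 3.66417 m.
The two errors are perpendicular, so the maximum displacement is √(5.55² + 3.66417²) ≈ 6.65046 m.

7 metres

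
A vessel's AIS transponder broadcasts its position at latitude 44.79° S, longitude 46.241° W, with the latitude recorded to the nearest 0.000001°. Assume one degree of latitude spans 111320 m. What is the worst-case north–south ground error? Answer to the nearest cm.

6 cm

Rounding to 6 decimal places leaves the latitude within ±5e-07° of the true value.
So the N–S error is at most 5e-07 × 111320 = 0.05566 m.
That is 0.05566 m = 5.566 cm.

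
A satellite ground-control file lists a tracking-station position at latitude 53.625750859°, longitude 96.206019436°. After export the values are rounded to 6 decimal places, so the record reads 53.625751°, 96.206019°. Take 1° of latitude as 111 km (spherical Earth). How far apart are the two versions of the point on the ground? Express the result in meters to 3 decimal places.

The latitude changed by -0.000000141° and the longitude by +0.000000436°.
N–S: -0.000000141° × 111000 m/° = -0.015651 m.
East–west at this latitude: 0.000000436° × 111000 × cos 53.6258° ≈ 0.000000436 × 65829.3 = 0.0287016 m.
Distance: √(0.015651² + 0.0287016²) ≈ 0.0326915 m.

0.033 meters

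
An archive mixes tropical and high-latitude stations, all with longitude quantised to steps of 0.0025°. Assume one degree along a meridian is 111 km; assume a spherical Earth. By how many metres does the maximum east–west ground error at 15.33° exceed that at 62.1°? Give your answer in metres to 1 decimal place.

With a 0.0025° grid the true value lies within half a step, ±0.0025°/2 = ±0.00125°, of the stored one.
At 15.33°: 0.00125° × 111000 × cos 15.33° = 0.00125 × 111000 × 0.9644 ≈ 133.81 m.
At 62.1°: 0.00125° × 111000 × cos 62.1° = 0.00125 × 111000 × 0.4679 ≈ 64.925 m.
So the lower-latitude error exceeds the higher by 133.81 − 64.925 = 68.888 m.

68.9 metres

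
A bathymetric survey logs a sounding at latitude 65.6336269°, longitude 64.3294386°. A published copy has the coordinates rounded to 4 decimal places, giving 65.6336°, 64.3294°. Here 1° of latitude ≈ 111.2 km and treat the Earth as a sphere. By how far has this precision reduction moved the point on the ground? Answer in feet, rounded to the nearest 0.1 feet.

The latitude changed by +0.0000269° and the longitude by +0.0000386°.
N–S: 0.0000269° × 111200 m/° = 2.99128 m.
East–west at this latitude: 0.0000386° × 111200 × cos 65.6336° ≈ 0.0000386 × 45877.8 = 1.77088 m.
Combined displacement = (2.99128² + 1.77088²)^½ ≈ 3.47617 m.
In feet: 3.47617 m ÷ 0.3048 ≈ 11.405 ft.

11.4 feet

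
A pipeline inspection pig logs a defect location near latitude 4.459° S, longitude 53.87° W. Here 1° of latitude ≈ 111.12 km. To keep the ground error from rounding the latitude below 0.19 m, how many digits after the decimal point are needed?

6 decimal places

One degree of latitude covers 111120 m.
N decimal places → at most half a unit in the last place, 0.5 × 10⁻ᴺ° = 111120/2 × 10⁻ᴺ m.
Setting 55560 × 10⁻ᴺ ≤ 0.19 gives 10ᴺ ≥ 2.924e+05, i.e. N ≥ 5.47.
At 5 places the error can reach 0.556 m, but 6 places keeps it to 0.0556 m.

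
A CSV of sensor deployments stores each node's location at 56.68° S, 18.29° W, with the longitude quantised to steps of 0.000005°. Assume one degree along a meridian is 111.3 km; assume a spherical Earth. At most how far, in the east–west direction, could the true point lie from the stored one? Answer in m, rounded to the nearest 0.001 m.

0.153 m

With a 0.000005° grid the true value lies within half a step, ±0.000005°/2 = ±2.5e-06°, of the stored one.
At latitude 56.68° a degree of longitude spans 111300 m × cos 56.68° = 111300 × 0.5493 ≈ 61138.7 m.
East–west error: 2.5e-06° × 61138.7 m/° ≈ 0.152847 m.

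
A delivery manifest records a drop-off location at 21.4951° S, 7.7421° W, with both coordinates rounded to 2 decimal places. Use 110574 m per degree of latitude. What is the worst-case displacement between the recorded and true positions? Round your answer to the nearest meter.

Rounding to 2 decimal places leaves each coordinate within ±0.005° of the true value.
N–S: 0.005° × 110574 m/° = 552.87 m.
E–W at 21.4951°: 0.005° × 110574 × cos 21.4951° = 0.005 × 110574 × 0.9304 ≈ 514.417 m.
The two errors are perpendicular, so the maximum displacement is √(552.87² + 514.417²) ≈ 755.176 m.

755 meters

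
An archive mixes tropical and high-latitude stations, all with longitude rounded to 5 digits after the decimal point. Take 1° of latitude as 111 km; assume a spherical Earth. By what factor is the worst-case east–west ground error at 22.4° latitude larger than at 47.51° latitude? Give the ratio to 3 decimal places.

Rounding to 5 decimal places leaves the longitude within ±5e-06° of the true value.
At 22.4°: 5e-06° × 111000 × cos 22.4° = 5e-06 × 111000 × 0.9245 ≈ 0.51312 m.
Error at 47.51° = 5e-06° × 111000 × cos 47.51° ≈ 0.555 × 0.6755 = 0.37488 m.
The ratio reduces to cos 22.4° / cos 47.51° = 0.9245/0.6755 ≈ 1.3688.

1.369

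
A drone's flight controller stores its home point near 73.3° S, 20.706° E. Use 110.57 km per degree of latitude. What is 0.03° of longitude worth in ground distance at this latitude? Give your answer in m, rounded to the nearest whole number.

953 m

At 73.3° a degree of longitude is 110570 × cos 73.3° ≈ 31773.5 m, so 0.03° corresponds to 953.204 m.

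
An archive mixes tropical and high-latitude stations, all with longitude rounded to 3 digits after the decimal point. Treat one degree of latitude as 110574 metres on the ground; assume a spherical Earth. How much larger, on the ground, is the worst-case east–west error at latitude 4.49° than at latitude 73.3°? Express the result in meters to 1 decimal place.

Rounding to 3 decimal places leaves the longitude within ±0.0005° of the true value.
Error at 4.49° = 0.0005° × 110574 × cos 4.49° ≈ 55.287 × 0.9969 = 55.117 m.
Error at 73.3° = 0.0005° × 110574 × cos 73.3° ≈ 55.287 × 0.2874 = 15.887 m.
So the lower-latitude error exceeds the higher by 55.117 − 15.887 = 39.23 m.

39.2 meters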